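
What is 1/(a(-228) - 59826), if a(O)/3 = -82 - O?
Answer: -1/59388 ≈ -1.6838e-5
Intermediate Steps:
a(O) = -246 - 3*O (a(O) = 3*(-82 - O) = -246 - 3*O)
1/(a(-228) - 59826) = 1/((-246 - 3*(-228)) - 59826) = 1/((-246 + 684) - 59826) = 1/(438 - 59826) = 1/(-59388) = -1/59388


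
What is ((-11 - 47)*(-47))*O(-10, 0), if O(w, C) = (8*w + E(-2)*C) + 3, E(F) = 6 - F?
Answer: -209902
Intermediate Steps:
O(w, C) = 3 + 8*C + 8*w (O(w, C) = (8*w + (6 - 1*(-2))*C) + 3 = (8*w + (6 + 2)*C) + 3 = (8*w + 8*C) + 3 = (8*C + 8*w) + 3 = 3 + 8*C + 8*w)
((-11 - 47)*(-47))*O(-10, 0) = ((-11 - 47)*(-47))*(3 + 8*0 + 8*(-10)) = (-58*(-47))*(3 + 0 - 80) = 2726*(-77) = -209902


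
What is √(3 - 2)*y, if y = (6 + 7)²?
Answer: 169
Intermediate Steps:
y = 169 (y = 13² = 169)
√(3 - 2)*y = √(3 - 2)*169 = √1*169 = 1*169 = 169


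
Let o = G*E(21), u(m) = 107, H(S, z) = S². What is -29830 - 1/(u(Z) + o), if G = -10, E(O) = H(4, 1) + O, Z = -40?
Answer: -7845289/263 ≈ -29830.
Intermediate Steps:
E(O) = 16 + O (E(O) = 4² + O = 16 + O)
o = -370 (o = -10*(16 + 21) = -10*37 = -370)
-29830 - 1/(u(Z) + o) = -29830 - 1/(107 - 370) = -29830 - 1/(-263) = -29830 - 1*(-1/263) = -29830 + 1/263 = -7845289/263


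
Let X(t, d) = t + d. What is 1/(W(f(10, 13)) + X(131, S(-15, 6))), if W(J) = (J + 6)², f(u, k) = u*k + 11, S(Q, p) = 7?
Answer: 1/21747 ≈ 4.5983e-5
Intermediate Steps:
f(u, k) = 11 + k*u (f(u, k) = k*u + 11 = 11 + k*u)
X(t, d) = d + t
W(J) = (6 + J)²
1/(W(f(10, 13)) + X(131, S(-15, 6))) = 1/((6 + (11 + 13*10))² + (7 + 131)) = 1/((6 + (11 + 130))² + 138) = 1/((6 + 141)² + 138) = 1/(147² + 138) = 1/(21609 + 138) = 1/21747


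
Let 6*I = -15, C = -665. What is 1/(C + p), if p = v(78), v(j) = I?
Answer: -2/1335 ≈ -0.0014981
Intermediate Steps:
I = -5/2 (I = (⅙)*(-15) = -5/2 ≈ -2.5000)
v(j) = -5/2
p = -5/2 ≈ -2.5000
1/(C + p) = 1/(-665 - 5/2) = 1/(-1335/2) = -2/1335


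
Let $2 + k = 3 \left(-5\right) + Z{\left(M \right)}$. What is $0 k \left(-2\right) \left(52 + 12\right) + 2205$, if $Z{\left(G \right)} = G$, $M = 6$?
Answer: $2205$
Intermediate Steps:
$k = -11$ ($k = -2 + \left(3 \left(-5\right) + 6\right) = -2 + \left(-15 + 6\right) = -2 - 9 = -11$)
$0 k \left(-2\right) \left(52 + 12\right) + 2205 = 0 \left(-11\right) \left(-2\right) \left(52 + 12\right) + 2205 = 0 \left(-2\right) 64 + 2205 = 0 \cdot 64 + 2205 = 0 + 2205 = 2205$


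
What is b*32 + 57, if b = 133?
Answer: 4313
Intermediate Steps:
b*32 + 57 = 133*32 + 57 = 4256 + 57 = 4313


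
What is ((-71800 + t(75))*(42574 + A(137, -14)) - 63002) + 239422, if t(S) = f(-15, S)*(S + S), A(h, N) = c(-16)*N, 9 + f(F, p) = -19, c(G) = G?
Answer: -3252471580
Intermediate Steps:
f(F, p) = -28 (f(F, p) = -9 - 19 = -28)
A(h, N) = -16*N
t(S) = -56*S (t(S) = -28*(S + S) = -56*S)
((-71800 + t(75))*(42574 + A(137, -14)) - 63002) + 239422 = ((-71800 - 56*75)*(42574 - 16*(-14)) - 63002) + 239422 = ((-71800 - 4200)*(42574 + 224) - 63002) + 239422 = (-76000*42798 - 63002) + 239422 = (-3252648000 - 63002) + 239422 = -3252711002 + 239422 = -3252471580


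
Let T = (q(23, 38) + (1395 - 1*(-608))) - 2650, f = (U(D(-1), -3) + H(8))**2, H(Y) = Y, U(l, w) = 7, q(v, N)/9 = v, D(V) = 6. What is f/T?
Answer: -45/88 ≈ -0.51136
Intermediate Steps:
q(v, N) = 9*v
f = 225 (f = (7 + 8)**2 = 15**2 = 225)
T = -440 (T = (9*23 + (1395 - 1*(-608))) - 2650 = (207 + (1395 + 608)) - 2650 = (207 + 2003) - 2650 = 2210 - 2650 = -440)
f/T = 225/(-440) = 225*(-1/440) = -45/88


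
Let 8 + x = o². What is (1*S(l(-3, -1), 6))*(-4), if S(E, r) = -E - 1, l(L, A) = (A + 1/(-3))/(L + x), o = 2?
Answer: 100/21 ≈ 4.7619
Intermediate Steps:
x = -4 (x = -8 + 2² = -8 + 4 = -4)
l(L, A) = (-⅓ + A)/(-4 + L) (l(L, A) = (A + 1/(-3))/(L - 4) = (A + 1*(-⅓))/(-4 + L) = (A - ⅓)/(-4 + L) = (-⅓ + A)/(-4 + L))
S(E, r) = -1 - E
(1*S(l(-3, -1), 6))*(-4) = (1*(-1 - (-⅓ - 1)/(-4 - 3)))*(-4) = (1*(-1 - (-4)/((-7)*3)))*(-4) = (1*(-1 - (-1)*(-4)/(7*3)))*(-4) = (1*(-1 - 1*4/21))*(-4) = (1*(-1 - 4/21))*(-4) = (1*(-25/21))*(-4) = -25/21*(-4) = 100/21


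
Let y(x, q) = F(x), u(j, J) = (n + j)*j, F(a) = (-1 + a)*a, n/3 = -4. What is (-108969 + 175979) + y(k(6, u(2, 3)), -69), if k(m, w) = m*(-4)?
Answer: 67610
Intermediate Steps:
n = -12 (n = 3*(-4) = -12)
F(a) = a*(-1 + a)
u(j, J) = j*(-12 + j) (u(j, J) = (-12 + j)*j = j*(-12 + j))
k(m, w) = -4*m
y(x, q) = x*(-1 + x)
(-108969 + 175979) + y(k(6, u(2, 3)), -69) = (-108969 + 175979) + (-4*6)*(-1 - 4*6) = 67010 - 24*(-1 - 24) = 67010 - 24*(-25) = 67010 + 600 = 67610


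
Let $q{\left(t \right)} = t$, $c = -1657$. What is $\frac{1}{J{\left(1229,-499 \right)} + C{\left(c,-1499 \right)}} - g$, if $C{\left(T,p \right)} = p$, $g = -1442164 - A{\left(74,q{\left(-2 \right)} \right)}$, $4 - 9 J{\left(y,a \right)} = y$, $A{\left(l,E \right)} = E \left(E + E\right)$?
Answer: $\frac{21223003143}{14716} \approx 1.4422 \cdot 10^{6}$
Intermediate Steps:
$A{\left(l,E \right)} = 2 E^{2}$ ($A{\left(l,E \right)} = E 2 E = 2 E^{2}$)
$J{\left(y,a \right)} = \frac{4}{9} - \frac{y}{9}$
$g = -1442172$ ($g = -1442164 - 2 \left(-2\right)^{2} = -1442164 - 2 \cdot 4 = -1442164 - 8 = -1442172$)
$\frac{1}{J{\left(1229,-499 \right)} + C{\left(c,-1499 \right)}} - g = \frac{1}{\left(\frac{4}{9} - \frac{1229}{9}\right) - 1499} - -1442172 = \frac{1}{\left(\frac{4}{9} - \frac{1229}{9}\right) - 1499} + 1442172 = \frac{1}{- \frac{1225}{9} - 1499} + 1442172 = \frac{1}{- \frac{14716}{9}} + 1442172 = - \frac{9}{14716} + 1442172 = \frac{21223003143}{14716}$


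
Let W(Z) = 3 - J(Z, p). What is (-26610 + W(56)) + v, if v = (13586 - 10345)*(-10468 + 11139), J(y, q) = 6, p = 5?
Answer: 2148098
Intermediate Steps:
W(Z) = -3 (W(Z) = 3 - 1*6 = 3 - 6 = -3)
v = 2174711 (v = 3241*671 = 2174711)
(-26610 + W(56)) + v = (-26610 - 3) + 2174711 = -26613 + 2174711 = 2148098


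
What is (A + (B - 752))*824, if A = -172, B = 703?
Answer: -182104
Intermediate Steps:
(A + (B - 752))*824 = (-172 + (703 - 752))*824 = (-172 - 49)*824 = -221*824 = -182104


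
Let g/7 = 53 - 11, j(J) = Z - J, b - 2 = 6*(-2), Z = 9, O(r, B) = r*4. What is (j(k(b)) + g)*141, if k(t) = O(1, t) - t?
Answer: 40749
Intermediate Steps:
O(r, B) = 4*r
b = -10 (b = 2 + 6*(-2) = 2 - 12 = -10)
k(t) = 4 - t (k(t) = 4*1 - t = 4 - t)
j(J) = 9 - J
g = 294 (g = 7*(53 - 11) = 7*42 = 294)
(j(k(b)) + g)*141 = ((9 - (4 - 1*(-10))) + 294)*141 = ((9 - (4 + 10)) + 294)*141 = ((9 - 1*14) + 294)*141 = ((9 - 14) + 294)*141 = (-5 + 294)*141 = 289*141 = 40749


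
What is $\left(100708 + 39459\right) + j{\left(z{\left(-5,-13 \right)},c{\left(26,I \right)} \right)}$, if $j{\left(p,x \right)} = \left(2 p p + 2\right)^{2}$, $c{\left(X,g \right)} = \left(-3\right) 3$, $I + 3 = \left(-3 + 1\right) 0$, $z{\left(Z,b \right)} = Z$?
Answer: $142871$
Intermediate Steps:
$I = -3$ ($I = -3 + \left(-3 + 1\right) 0 = -3 - 0 = -3 + 0 = -3$)
$c{\left(X,g \right)} = -9$
$j{\left(p,x \right)} = \left(2 + 2 p^{2}\right)^{2}$ ($j{\left(p,x \right)} = \left(2 p^{2} + 2\right)^{2} = \left(2 + 2 p^{2}\right)^{2}$)
$\left(100708 + 39459\right) + j{\left(z{\left(-5,-13 \right)},c{\left(26,I \right)} \right)} = \left(100708 + 39459\right) + 4 \left(1 + \left(-5\right)^{2}\right)^{2} = 140167 + 4 \left(1 + 25\right)^{2} = 140167 + 4 \cdot 26^{2} = 140167 + 4 \cdot 676 = 140167 + 2704 = 142871$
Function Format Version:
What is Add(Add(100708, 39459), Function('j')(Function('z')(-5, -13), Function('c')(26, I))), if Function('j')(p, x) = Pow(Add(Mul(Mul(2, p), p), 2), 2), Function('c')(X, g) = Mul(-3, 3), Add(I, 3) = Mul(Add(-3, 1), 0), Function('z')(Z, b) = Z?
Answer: 142871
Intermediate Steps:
I = -3 (I = Add(-3, Mul(Add(-3, 1), 0)) = Add(-3, Mul(-2, 0)) = Add(-3, 0) = -3)
Function('c')(X, g) = -9
Function('j')(p, x) = Pow(Add(2, Mul(2, Pow(p, 2))), 2) (Function('j')(p, x) = Pow(Add(Mul(2, Pow(p, 2)), 2), 2) = Pow(Add(2, Mul(2, Pow(p, 2))), 2))
Add(Add(100708, 39459), Function('j')(Function('z')(-5, -13), Function('c')(26, I))) = Add(Add(100708, 39459), Mul(4, Pow(Add(1, Pow(-5, 2)), 2))) = Add(140167, Mul(4, Pow(Add(1, 25), 2))) = Add(140167, Mul(4, Pow(26, 2))) = Add(140167, Mul(4, 676)) = Add(140167, 2704) = 142871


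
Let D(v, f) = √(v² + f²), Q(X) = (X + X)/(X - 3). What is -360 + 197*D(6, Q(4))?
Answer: 1610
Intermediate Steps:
Q(X) = 2*X/(-3 + X) (Q(X) = (2*X)/(-3 + X) = 2*X/(-3 + X))
D(v, f) = √(f² + v²)
-360 + 197*D(6, Q(4)) = -360 + 197*√((2*4/(-3 + 4))² + 6²) = -360 + 197*√((2*4/1)² + 36) = -360 + 197*√((2*4*1)² + 36) = -360 + 197*√(8² + 36) = -360 + 197*√(64 + 36) = -360 + 197*√100 = -360 + 197*10 = -360 + 1970 = 1610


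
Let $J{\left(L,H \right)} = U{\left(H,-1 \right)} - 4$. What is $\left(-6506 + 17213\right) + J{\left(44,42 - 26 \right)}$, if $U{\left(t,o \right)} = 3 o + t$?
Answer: $10716$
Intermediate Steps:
$U{\left(t,o \right)} = t + 3 o$
$J{\left(L,H \right)} = -7 + H$ ($J{\left(L,H \right)} = \left(H + 3 \left(-1\right)\right) - 4 = \left(H - 3\right) - 4 = \left(-3 + H\right) - 4 = -7 + H$)
$\left(-6506 + 17213\right) + J{\left(44,42 - 26 \right)} = \left(-6506 + 17213\right) + \left(-7 + \left(42 - 26\right)\right) = 10707 + \left(-7 + 16\right) = 10707 + 9 = 10716$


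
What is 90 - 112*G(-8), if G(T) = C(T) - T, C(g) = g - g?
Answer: -806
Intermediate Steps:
C(g) = 0
G(T) = -T (G(T) = 0 - T = -T)
90 - 112*G(-8) = 90 - (-112)*(-8) = 90 - 112*8 = 90 - 896 = -806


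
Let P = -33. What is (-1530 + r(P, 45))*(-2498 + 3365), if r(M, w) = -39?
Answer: -1360323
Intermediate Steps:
(-1530 + r(P, 45))*(-2498 + 3365) = (-1530 - 39)*(-2498 + 3365) = -1569*867 = -1360323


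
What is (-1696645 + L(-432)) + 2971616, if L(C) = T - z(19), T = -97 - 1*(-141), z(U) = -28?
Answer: 1275043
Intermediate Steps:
T = 44 (T = -97 + 141 = 44)
L(C) = 72 (L(C) = 44 - 1*(-28) = 44 + 28 = 72)
(-1696645 + L(-432)) + 2971616 = (-1696645 + 72) + 2971616 = -1696573 + 2971616 = 1275043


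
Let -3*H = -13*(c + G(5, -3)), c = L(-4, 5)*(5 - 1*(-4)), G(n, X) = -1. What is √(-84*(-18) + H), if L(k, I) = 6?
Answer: 5*√627/3 ≈ 41.733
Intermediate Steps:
c = 54 (c = 6*(5 - 1*(-4)) = 6*(5 + 4) = 6*9 = 54)
H = 689/3 (H = -(-13)*(54 - 1)/3 = -(-13)*53/3 = -⅓*(-689) = 689/3 ≈ 229.67)
√(-84*(-18) + H) = √(-84*(-18) + 689/3) = √(1512 + 689/3) = √(5225/3) = 5*√627/3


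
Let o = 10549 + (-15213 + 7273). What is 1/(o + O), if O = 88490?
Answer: 1/91099 ≈ 1.0977e-5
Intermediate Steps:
o = 2609 (o = 10549 - 7940 = 2609)
1/(o + O) = 1/(2609 + 88490) = 1/91099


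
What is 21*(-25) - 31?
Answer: -556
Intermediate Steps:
21*(-25) - 31 = -525 - 31 = -556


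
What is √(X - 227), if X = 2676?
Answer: √2449 ≈ 49.487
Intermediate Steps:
√(X - 227) = √(2676 - 227) = √2449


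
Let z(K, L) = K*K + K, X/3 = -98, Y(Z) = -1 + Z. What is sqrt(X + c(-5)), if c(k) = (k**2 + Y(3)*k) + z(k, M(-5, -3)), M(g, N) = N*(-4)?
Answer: I*sqrt(259) ≈ 16.093*I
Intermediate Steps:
M(g, N) = -4*N
X = -294 (X = 3*(-98) = -294)
z(K, L) = K + K**2 (z(K, L) = K**2 + K = K + K**2)
c(k) = k**2 + 2*k + k*(1 + k) (c(k) = (k**2 + (-1 + 3)*k) + k*(1 + k) = (k**2 + 2*k) + k*(1 + k) = k**2 + 2*k + k*(1 + k))
sqrt(X + c(-5)) = sqrt(-294 - 5*(3 + 2*(-5))) = sqrt(-294 - 5*(3 - 10)) = sqrt(-294 - 5*(-7)) = sqrt(-294 + 35) = sqrt(-259) = I*sqrt(259)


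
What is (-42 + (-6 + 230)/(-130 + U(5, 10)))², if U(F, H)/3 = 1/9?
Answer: 289340100/151321 ≈ 1912.1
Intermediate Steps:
U(F, H) = ⅓ (U(F, H) = 3/9 = 3*(⅑) = ⅓)
(-42 + (-6 + 230)/(-130 + U(5, 10)))² = (-42 + (-6 + 230)/(-130 + ⅓))² = (-42 + 224/(-389/3))² = (-42 + 224*(-3/389))² = (-42 - 672/389)² = (-17010/389)² = 289340100/151321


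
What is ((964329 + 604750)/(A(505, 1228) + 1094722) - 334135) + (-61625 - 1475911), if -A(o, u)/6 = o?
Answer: -2043286688253/1091692 ≈ -1.8717e+6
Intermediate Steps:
A(o, u) = -6*o
((964329 + 604750)/(A(505, 1228) + 1094722) - 334135) + (-61625 - 1475911) = ((964329 + 604750)/(-6*505 + 1094722) - 334135) + (-61625 - 1475911) = (1569079/(-3030 + 1094722) - 334135) - 1537536 = (1569079/1091692 - 334135) - 1537536 = -364770937341/1091692 - 1537536 = -2043286688253/1091692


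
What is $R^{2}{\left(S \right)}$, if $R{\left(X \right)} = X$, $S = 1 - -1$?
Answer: $4$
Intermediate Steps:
$S = 2$ ($S = 1 + 1 = 2$)
$R^{2}{\left(S \right)} = 2^{2} = 4$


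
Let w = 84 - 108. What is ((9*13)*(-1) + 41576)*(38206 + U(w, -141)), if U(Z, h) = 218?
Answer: 1593020616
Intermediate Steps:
w = -24
((9*13)*(-1) + 41576)*(38206 + U(w, -141)) = ((9*13)*(-1) + 41576)*(38206 + 218) = (117*(-1) + 41576)*38424 = (-117 + 41576)*38424 = 41459*38424 = 1593020616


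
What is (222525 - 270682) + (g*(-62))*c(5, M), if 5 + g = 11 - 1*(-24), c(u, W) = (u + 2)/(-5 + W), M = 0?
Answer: -45553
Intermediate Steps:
c(u, W) = (2 + u)/(-5 + W)
g = 30 (g = -5 + (11 - 1*(-24)) = -5 + (11 + 24) = -5 + 35 = 30)
(222525 - 270682) + (g*(-62))*c(5, M) = (222525 - 270682) + (30*(-62))*((2 + 5)/(-5 + 0)) = -48157 - 1860*7/(-5) = -48157 - (-372)*7 = -48157 - 1860*(-7/5) = -48157 + 2604 = -45553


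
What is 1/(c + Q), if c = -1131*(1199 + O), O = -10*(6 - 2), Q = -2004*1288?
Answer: -1/3891981 ≈ -2.5694e-7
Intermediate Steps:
Q = -2581152
O = -40 (O = -10*4 = -40)
c = -1310829 (c = -1131*(1199 - 40) = -1131*1159 = -1310829)
1/(c + Q) = 1/(-1310829 - 2581152) = 1/(-3891981) = -1/3891981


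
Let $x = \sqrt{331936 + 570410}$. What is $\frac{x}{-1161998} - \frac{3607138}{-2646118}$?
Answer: $\frac{1803569}{1323059} - \frac{\sqrt{902346}}{1161998} \approx 1.3624$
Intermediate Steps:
$x = \sqrt{902346} \approx 949.92$
$\frac{x}{-1161998} - \frac{3607138}{-2646118} = \frac{\sqrt{902346}}{-1161998} - \frac{3607138}{-2646118} = \sqrt{902346} \left(- \frac{1}{1161998}\right) - - \frac{1803569}{1323059} = - \frac{\sqrt{902346}}{1161998} + \frac{1803569}{1323059} = \frac{1803569}{1323059} - \frac{\sqrt{902346}}{1161998}$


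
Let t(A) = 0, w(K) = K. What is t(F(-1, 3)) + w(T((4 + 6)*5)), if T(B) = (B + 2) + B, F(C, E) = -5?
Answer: 102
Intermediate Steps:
T(B) = 2 + 2*B (T(B) = (2 + B) + B = 2 + 2*B)
t(F(-1, 3)) + w(T((4 + 6)*5)) = 0 + (2 + 2*((4 + 6)*5)) = 0 + (2 + 2*(10*5)) = 0 + (2 + 2*50) = 0 + (2 + 100) = 0 + 102 = 102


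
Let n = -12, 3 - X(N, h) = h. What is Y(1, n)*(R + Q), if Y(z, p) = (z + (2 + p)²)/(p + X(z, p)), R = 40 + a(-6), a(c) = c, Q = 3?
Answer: 3737/3 ≈ 1245.7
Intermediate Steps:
X(N, h) = 3 - h
R = 34 (R = 40 - 6 = 34)
Y(z, p) = z/3 + (2 + p)²/3 (Y(z, p) = (z + (2 + p)²)/(p + (3 - p)) = (z + (2 + p)²)/3 = (z + (2 + p)²)*(⅓) = z/3 + (2 + p)²/3)
Y(1, n)*(R + Q) = ((⅓)*1 + (2 - 12)²/3)*(34 + 3) = (⅓ + (⅓)*(-10)²)*37 = (⅓ + (⅓)*100)*37 = (⅓ + 100/3)*37 = (101/3)*37 = 3737/3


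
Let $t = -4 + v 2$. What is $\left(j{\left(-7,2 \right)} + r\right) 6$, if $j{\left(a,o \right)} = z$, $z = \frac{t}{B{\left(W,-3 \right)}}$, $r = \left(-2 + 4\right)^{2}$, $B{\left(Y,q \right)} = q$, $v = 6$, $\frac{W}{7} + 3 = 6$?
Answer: $8$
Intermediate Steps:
$W = 21$ ($W = -21 + 7 \cdot 6 = -21 + 42 = 21$)
$t = 8$ ($t = -4 + 6 \cdot 2 = -4 + 12 = 8$)
$r = 4$ ($r = 2^{2} = 4$)
$z = - \frac{8}{3}$ ($z = \frac{8}{-3} = 8 \left(- \frac{1}{3}\right) = - \frac{8}{3} \approx -2.6667$)
$j{\left(a,o \right)} = - \frac{8}{3}$
$\left(j{\left(-7,2 \right)} + r\right) 6 = \left(- \frac{8}{3} + 4\right) 6 = \frac{4}{3} \cdot 6 = 8$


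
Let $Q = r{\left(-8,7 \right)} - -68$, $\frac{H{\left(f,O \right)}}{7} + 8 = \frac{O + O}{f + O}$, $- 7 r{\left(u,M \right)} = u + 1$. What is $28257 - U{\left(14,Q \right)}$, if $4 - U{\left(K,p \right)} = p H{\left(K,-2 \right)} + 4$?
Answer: $24232$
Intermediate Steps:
$r{\left(u,M \right)} = - \frac{1}{7} - \frac{u}{7}$ ($r{\left(u,M \right)} = - \frac{u + 1}{7} = - \frac{1 + u}{7} = - \frac{1}{7} - \frac{u}{7}$)
$H{\left(f,O \right)} = -56 + \frac{14 O}{O + f}$ ($H{\left(f,O \right)} = -56 + 7 \frac{O + O}{f + O} = -56 + 7 \frac{2 O}{O + f} = -56 + \frac{14 O}{O + f}$)
$Q = 69$ ($Q = \left(- \frac{1}{7} - - \frac{8}{7}\right) - -68 = \left(- \frac{1}{7} + \frac{8}{7}\right) + 68 = 1 + 68 = 69$)
$U{\left(K,p \right)} = - \frac{14 p \left(6 - 4 K\right)}{-2 + K}$ ($U{\left(K,p \right)} = 4 - \left(p \frac{14 \left(- 4 K - -6\right)}{-2 + K} + 4\right) = 4 - \left(p \frac{14 \left(- 4 K + 6\right)}{-2 + K} + 4\right) = 4 - \left(p \frac{14 \left(6 - 4 K\right)}{-2 + K} + 4\right) = 4 - \left(\frac{14 p \left(6 - 4 K\right)}{-2 + K} + 4\right) = 4 - \left(4 + \frac{14 p \left(6 - 4 K\right)}{-2 + K}\right) = - \frac{14 p \left(6 - 4 K\right)}{-2 + K}$)
$28257 - U{\left(14,Q \right)} = 28257 - 28 \cdot 69 \frac{1}{-2 + 14} \left(-3 + 2 \cdot 14\right) = 28257 - 28 \cdot 69 \cdot \frac{1}{12} \left(-3 + 28\right) = 28257 - 28 \cdot 69 \cdot \frac{1}{12} \cdot 25 = 28257 - 4025 = 24232$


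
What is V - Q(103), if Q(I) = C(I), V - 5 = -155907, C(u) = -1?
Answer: -155901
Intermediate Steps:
V = -155902 (V = 5 - 155907 = -155902)
Q(I) = -1
V - Q(103) = -155902 - 1*(-1) = -155902 + 1 = -155901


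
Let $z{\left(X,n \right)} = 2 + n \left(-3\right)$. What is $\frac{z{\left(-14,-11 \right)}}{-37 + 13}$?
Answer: $- \frac{35}{24} \approx -1.4583$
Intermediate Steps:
$z{\left(X,n \right)} = 2 - 3 n$
$\frac{z{\left(-14,-11 \right)}}{-37 + 13} = \frac{2 - -33}{-37 + 13} = \frac{2 + 33}{-24} = 35 \left(- \frac{1}{24}\right) = - \frac{35}{24}$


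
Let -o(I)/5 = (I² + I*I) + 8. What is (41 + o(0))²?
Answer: 1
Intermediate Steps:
o(I) = -40 - 10*I² (o(I) = -5*((I² + I*I) + 8) = -5*((I² + I²) + 8) = -5*(2*I² + 8) = -5*(8 + 2*I²) = -40 - 10*I²)
(41 + o(0))² = (41 + (-40 - 10*0²))² = (41 + (-40 - 10*0))² = (41 + (-40 + 0))² = (41 - 40)² = 1² = 1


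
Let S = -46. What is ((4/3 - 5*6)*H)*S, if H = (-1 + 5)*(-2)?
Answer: -31648/3 ≈ -10549.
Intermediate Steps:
H = -8 (H = 4*(-2) = -8)
((4/3 - 5*6)*H)*S = ((4/3 - 5*6)*(-8))*(-46) = ((4*(⅓) - 30)*(-8))*(-46) = ((4/3 - 30)*(-8))*(-46) = -86/3*(-8)*(-46) = (688/3)*(-46) = -31648/3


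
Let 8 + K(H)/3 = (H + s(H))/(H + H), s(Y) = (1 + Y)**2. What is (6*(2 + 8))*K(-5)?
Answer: -1638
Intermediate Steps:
K(H) = -24 + 3*(H + (1 + H)**2)/(2*H) (K(H) = -24 + 3*((H + (1 + H)**2)/(H + H)) = -24 + 3*((H + (1 + H)**2)/((2*H))) = -24 + 3*((H + (1 + H)**2)*(1/(2*H))) = -24 + 3*((H + (1 + H)**2)/(2*H)) = -24 + 3*(H + (1 + H)**2)/(2*H))
(6*(2 + 8))*K(-5) = (6*(2 + 8))*((3/2)*((1 - 5)**2 - 15*(-5))/(-5)) = (6*10)*((3/2)*(-1/5)*((-4)**2 + 75)) = 60*((3/2)*(-1/5)*(16 + 75)) = 60*((3/2)*(-1/5)*91) = 60*(-273/10) = -1638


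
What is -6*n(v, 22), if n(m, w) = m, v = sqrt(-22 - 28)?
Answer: -30*I*sqrt(2) ≈ -42.426*I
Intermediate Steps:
v = 5*I*sqrt(2) (v = sqrt(-50) = 5*I*sqrt(2) ≈ 7.0711*I)
-6*n(v, 22) = -30*I*sqrt(2)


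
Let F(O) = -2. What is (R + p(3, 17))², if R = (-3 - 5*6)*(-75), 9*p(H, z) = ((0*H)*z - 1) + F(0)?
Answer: 55115776/9 ≈ 6.1240e+6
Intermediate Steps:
p(H, z) = -⅓ (p(H, z) = (((0*H)*z - 1) - 2)/9 = ((0*z - 1) - 2)/9 = ((0 - 1) - 2)/9 = (-1 - 2)/9 = (⅑)*(-3) = -⅓)
R = 2475 (R = (-3 - 30)*(-75) = -33*(-75) = 2475)
(R + p(3, 17))² = (2475 - ⅓)² = (7424/3)² = 55115776/9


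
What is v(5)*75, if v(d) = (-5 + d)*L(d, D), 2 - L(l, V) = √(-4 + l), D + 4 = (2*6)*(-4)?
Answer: 0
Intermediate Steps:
D = -52 (D = -4 + (2*6)*(-4) = -4 + 12*(-4) = -4 - 48 = -52)
L(l, V) = 2 - √(-4 + l)
v(d) = (-5 + d)*(2 - √(-4 + d))
v(5)*75 = -(-5 + 5)*(-2 + √(-4 + 5))*75 = -1*0*(-2 + √1)*75 = -1*0*(-2 + 1)*75 = -1*0*(-1)*75 = 0*75 = 0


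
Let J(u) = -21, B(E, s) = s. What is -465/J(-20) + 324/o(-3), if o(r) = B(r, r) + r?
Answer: -223/7 ≈ -31.857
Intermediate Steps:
o(r) = 2*r (o(r) = r + r = 2*r)
-465/J(-20) + 324/o(-3) = -465/(-21) + 324/((2*(-3))) = -465*(-1/21) + 324/(-6) = 155/7 + 324*(-⅙) = 155/7 - 54 = -223/7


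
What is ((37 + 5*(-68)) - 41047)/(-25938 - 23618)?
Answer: 20675/24778 ≈ 0.83441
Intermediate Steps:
((37 + 5*(-68)) - 41047)/(-25938 - 23618) = ((37 - 340) - 41047)/(-49556) = (-303 - 41047)*(-1/49556) = -41350*(-1/49556) = 20675/24778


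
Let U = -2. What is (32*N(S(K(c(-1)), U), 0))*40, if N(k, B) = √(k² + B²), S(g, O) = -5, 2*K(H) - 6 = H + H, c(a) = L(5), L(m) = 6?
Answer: 6400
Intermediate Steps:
c(a) = 6
K(H) = 3 + H (K(H) = 3 + (H + H)/2 = 3 + (2*H)/2 = 3 + H)
N(k, B) = √(B² + k²)
(32*N(S(K(c(-1)), U), 0))*40 = (32*√(0² + (-5)²))*40 = (32*√(0 + 25))*40 = (32*√25)*40 = (32*5)*40 = 160*40 = 6400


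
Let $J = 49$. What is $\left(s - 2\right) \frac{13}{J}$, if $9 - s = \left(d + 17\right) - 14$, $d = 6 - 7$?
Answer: $\frac{65}{49} \approx 1.3265$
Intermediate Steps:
$d = -1$ ($d = 6 - 7 = -1$)
$s = 7$ ($s = 9 - \left(\left(-1 + 17\right) - 14\right) = 9 - \left(16 - 14\right) = 9 - 2 = 7$)
$\left(s - 2\right) \frac{13}{J} = \left(7 - 2\right) \frac{13}{49} = 5 \cdot 13 \cdot \frac{1}{49} = 5 \cdot \frac{13}{49} = \frac{65}{49}$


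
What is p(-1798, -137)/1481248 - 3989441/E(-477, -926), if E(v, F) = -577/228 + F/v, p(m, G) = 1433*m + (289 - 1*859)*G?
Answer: 53556439319897947/7912456504 ≈ 6.7686e+6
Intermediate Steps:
p(m, G) = -570*G + 1433*m (p(m, G) = 1433*m + (289 - 859)*G = 1433*m - 570*G = -570*G + 1433*m)
E(v, F) = -577/228 + F/v (E(v, F) = -577*1/228 + F/v = -577/228 + F/v)
p(-1798, -137)/1481248 - 3989441/E(-477, -926) = (-570*(-137) + 1433*(-1798))/1481248 - 3989441/(-577/228 - 926/(-477)) = (78090 - 2576534)*(1/1481248) - 3989441/(-577/228 - 926*(-1/477)) = -2498444*1/1481248 - 3989441/(-577/228 + 926/477) = -624611/370312 - 3989441/(-21367/36252) = -624611/370312 - 3989441*(-36252/21367) = -624611/370312 + 144625215132/21367 = 53556439319897947/7912456504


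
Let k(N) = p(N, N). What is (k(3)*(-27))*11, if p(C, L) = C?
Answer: -891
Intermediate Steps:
k(N) = N
(k(3)*(-27))*11 = (3*(-27))*11 = -81*11 = -891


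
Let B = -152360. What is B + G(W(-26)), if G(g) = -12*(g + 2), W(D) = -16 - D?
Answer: -152504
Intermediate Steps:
G(g) = -24 - 12*g (G(g) = -12*(2 + g) = -24 - 12*g)
B + G(W(-26)) = -152360 + (-24 - 12*(-16 - 1*(-26))) = -152360 + (-24 - 12*(-16 + 26)) = -152360 + (-24 - 12*10) = -152360 + (-24 - 120) = -152360 - 144 = -152504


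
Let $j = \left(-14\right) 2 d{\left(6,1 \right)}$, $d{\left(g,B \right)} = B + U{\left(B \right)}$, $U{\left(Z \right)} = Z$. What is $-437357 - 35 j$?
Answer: $-435397$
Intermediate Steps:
$d{\left(g,B \right)} = 2 B$ ($d{\left(g,B \right)} = B + B = 2 B$)
$j = -56$ ($j = \left(-14\right) 2 \cdot 2 \cdot 1 = \left(-28\right) 2 = -56$)
$-437357 - 35 j = -437357 - 35 \left(-56\right) = -437357 - -1960 = -437357 + 1960 = -435397$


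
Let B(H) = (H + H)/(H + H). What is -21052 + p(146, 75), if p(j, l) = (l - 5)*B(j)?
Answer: -20982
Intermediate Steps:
B(H) = 1 (B(H) = (2*H)/((2*H)) = (2*H)*(1/(2*H)) = 1)
p(j, l) = -5 + l (p(j, l) = (l - 5)*1 = (-5 + l)*1 = -5 + l)
-21052 + p(146, 75) = -21052 + (-5 + 75) = -21052 + 70 = -20982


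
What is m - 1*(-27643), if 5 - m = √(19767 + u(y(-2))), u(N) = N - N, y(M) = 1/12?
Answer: 27648 - √19767 ≈ 27507.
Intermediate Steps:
y(M) = 1/12
u(N) = 0
m = 5 - √19767 (m = 5 - √(19767 + 0) = 5 - √19767 ≈ -135.60)
m - 1*(-27643) = (5 - √19767) - 1*(-27643) = (5 - √19767) + 27643 = 27648 - √19767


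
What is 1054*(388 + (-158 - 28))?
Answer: 212908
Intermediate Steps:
1054*(388 + (-158 - 28)) = 1054*(388 - 186) = 1054*202 = 212908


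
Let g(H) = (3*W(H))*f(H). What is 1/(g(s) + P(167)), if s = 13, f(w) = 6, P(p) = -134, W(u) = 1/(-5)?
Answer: -5/688 ≈ -0.0072674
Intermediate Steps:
W(u) = -⅕
g(H) = -18/5 (g(H) = (3*(-⅕))*6 = -⅗*6 = -18/5)
1/(g(s) + P(167)) = 1/(-18/5 - 134) = 1/(-688/5) = -5/688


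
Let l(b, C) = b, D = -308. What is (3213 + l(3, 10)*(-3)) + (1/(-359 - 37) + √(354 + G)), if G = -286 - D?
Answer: 1268783/396 + 2*√94 ≈ 3223.4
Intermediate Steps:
G = 22 (G = -286 - 1*(-308) = -286 + 308 = 22)
(3213 + l(3, 10)*(-3)) + (1/(-359 - 37) + √(354 + G)) = (3213 + 3*(-3)) + (1/(-359 - 37) + √(354 + 22)) = (3213 - 9) + (1/(-396) + √376) = 3204 + (-1/396 + 2*√94) = 1268783/396 + 2*√94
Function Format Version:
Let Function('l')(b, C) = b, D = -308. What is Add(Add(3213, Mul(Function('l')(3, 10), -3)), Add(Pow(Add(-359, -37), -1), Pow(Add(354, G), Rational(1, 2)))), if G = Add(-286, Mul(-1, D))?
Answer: Add(Rational(1268783, 396), Mul(2, Pow(94, Rational(1, 2)))) ≈ 3223.4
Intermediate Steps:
G = 22 (G = Add(-286, Mul(-1, -308)) = Add(-286, 308) = 22)
Add(Add(3213, Mul(Function('l')(3, 10), -3)), Add(Pow(Add(-359, -37), -1), Pow(Add(354, G), Rational(1, 2)))) = Add(Add(3213, Mul(3, -3)), Add(Pow(Add(-359, -37), -1), Pow(Add(354, 22), Rational(1, 2)))) = Add(Add(3213, -9), Add(Pow(-396, -1), Pow(376, Rational(1, 2)))) = Add(3204, Add(Rational(-1, 396), Mul(2, Pow(94, Rational(1, 2))))) = Add(Rational(1268783, 396), Mul(2, Pow(94, Rational(1, 2))))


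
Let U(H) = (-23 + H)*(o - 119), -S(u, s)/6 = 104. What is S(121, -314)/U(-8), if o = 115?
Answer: -156/31 ≈ -5.0323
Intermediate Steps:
S(u, s) = -624 (S(u, s) = -6*104 = -624)
U(H) = 92 - 4*H (U(H) = (-23 + H)*(115 - 119) = (-23 + H)*(-4) = 92 - 4*H)
S(121, -314)/U(-8) = -624/(92 - 4*(-8)) = -624/(92 + 32) = -624/124 = -624*1/124 = -156/31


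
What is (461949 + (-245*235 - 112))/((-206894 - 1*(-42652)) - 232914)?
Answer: -202131/198578 ≈ -1.0179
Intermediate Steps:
(461949 + (-245*235 - 112))/((-206894 - 1*(-42652)) - 232914) = (461949 + (-57575 - 112))/((-206894 + 42652) - 232914) = (461949 - 57687)/(-164242 - 232914) = 404262/(-397156) = 404262*(-1/397156) = -202131/198578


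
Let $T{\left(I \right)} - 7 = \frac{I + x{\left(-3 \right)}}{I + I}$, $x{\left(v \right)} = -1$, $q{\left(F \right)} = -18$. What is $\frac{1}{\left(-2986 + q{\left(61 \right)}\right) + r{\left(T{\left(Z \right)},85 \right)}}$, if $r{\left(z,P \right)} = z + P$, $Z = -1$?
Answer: $- \frac{1}{2911} \approx -0.00034352$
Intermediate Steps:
$T{\left(I \right)} = 7 + \frac{-1 + I}{2 I}$ ($T{\left(I \right)} = 7 + \frac{I - 1}{I + I} = 7 + \frac{-1 + I}{2 I}$)
$r{\left(z,P \right)} = P + z$
$\frac{1}{\left(-2986 + q{\left(61 \right)}\right) + r{\left(T{\left(Z \right)},85 \right)}} = \frac{1}{\left(-2986 - 18\right) + \left(85 + \frac{-1 + 15 \left(-1\right)}{2 \left(-1\right)}\right)} = \frac{1}{-3004 + \left(85 + \frac{1}{2} \left(-1\right) \left(-1 - 15\right)\right)} = \frac{1}{-3004 + \left(85 + \frac{1}{2} \left(-1\right) \left(-16\right)\right)} = \frac{1}{-3004 + \left(85 + 8\right)} = \frac{1}{-3004 + 93} = \frac{1}{-2911} = - \frac{1}{2911}$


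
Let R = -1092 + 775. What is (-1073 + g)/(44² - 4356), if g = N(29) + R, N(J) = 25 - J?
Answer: 697/1210 ≈ 0.57603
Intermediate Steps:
R = -317
g = -321 (g = (25 - 1*29) - 317 = (25 - 29) - 317 = -4 - 317 = -321)
(-1073 + g)/(44² - 4356) = (-1073 - 321)/(44² - 4356) = -1394/(1936 - 4356) = -1394/(-2420) = -1394*(-1/2420) = 697/1210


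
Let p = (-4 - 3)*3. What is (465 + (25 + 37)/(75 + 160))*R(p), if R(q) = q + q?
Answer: -4592154/235 ≈ -19541.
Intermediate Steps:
p = -21 (p = -7*3 = -21)
R(q) = 2*q
(465 + (25 + 37)/(75 + 160))*R(p) = (465 + (25 + 37)/(75 + 160))*(2*(-21)) = (465 + 62/235)*(-42) = (109337/235)*(-42) = -4592154/235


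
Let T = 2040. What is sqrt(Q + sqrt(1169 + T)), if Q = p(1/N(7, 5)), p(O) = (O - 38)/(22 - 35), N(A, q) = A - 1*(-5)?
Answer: sqrt(105 + 36*sqrt(3209))/6 ≈ 7.7178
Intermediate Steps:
N(A, q) = 5 + A (N(A, q) = A + 5 = 5 + A)
p(O) = 38/13 - O/13 (p(O) = (-38 + O)/(-13) = -(-38 + O)/13 = 38/13 - O/13)
Q = 35/12 (Q = 38/13 - 1/(13*(5 + 7)) = 38/13 - 1/13/12 = 38/13 - 1/13*1/12 = 38/13 - 1/156 = 35/12 ≈ 2.9167)
sqrt(Q + sqrt(1169 + T)) = sqrt(35/12 + sqrt(1169 + 2040)) = sqrt(35/12 + sqrt(3209))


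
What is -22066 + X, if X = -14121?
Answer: -36187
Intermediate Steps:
-22066 + X = -22066 - 14121 = -36187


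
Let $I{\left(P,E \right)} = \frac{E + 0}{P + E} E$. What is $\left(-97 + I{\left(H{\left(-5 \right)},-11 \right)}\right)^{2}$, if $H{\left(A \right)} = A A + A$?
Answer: $\frac{565504}{81} \approx 6981.5$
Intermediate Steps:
$H{\left(A \right)} = A + A^{2}$ ($H{\left(A \right)} = A^{2} + A = A + A^{2}$)
$I{\left(P,E \right)} = \frac{E^{2}}{E + P}$ ($I{\left(P,E \right)} = \frac{E}{E + P} E = \frac{E^{2}}{E + P}$)
$\left(-97 + I{\left(H{\left(-5 \right)},-11 \right)}\right)^{2} = \left(-97 + \frac{\left(-11\right)^{2}}{-11 - 5 \left(1 - 5\right)}\right)^{2} = \left(-97 + \frac{121}{-11 - -20}\right)^{2} = \left(-97 + \frac{121}{-11 + 20}\right)^{2} = \left(-97 + \frac{121}{9}\right)^{2} = \left(- \frac{752}{9}\right)^{2} = \frac{565504}{81}$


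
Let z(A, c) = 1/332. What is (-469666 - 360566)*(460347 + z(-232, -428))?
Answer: -31722169479390/83 ≈ -3.8219e+11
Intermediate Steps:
z(A, c) = 1/332
(-469666 - 360566)*(460347 + z(-232, -428)) = (-469666 - 360566)*(460347 + 1/332) = -830232*152835205/332 = -31722169479390/83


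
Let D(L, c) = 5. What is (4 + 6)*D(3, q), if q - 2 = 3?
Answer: 50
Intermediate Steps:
q = 5 (q = 2 + 3 = 5)
(4 + 6)*D(3, q) = (4 + 6)*5 = 10*5 = 50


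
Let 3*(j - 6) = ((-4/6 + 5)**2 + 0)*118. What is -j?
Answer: -20104/27 ≈ -744.59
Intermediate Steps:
j = 20104/27 (j = 6 + (((-4/6 + 5)**2 + 0)*118)/3 = 6 + (((-4*1/6 + 5)**2 + 0)*118)/3 = 6 + (((-2/3 + 5)**2 + 0)*118)/3 = 6 + (((13/3)**2 + 0)*118)/3 = 6 + ((169/9 + 0)*118)/3 = 6 + ((169/9)*118)/3 = 6 + (1/3)*(19942/9) = 6 + 19942/27 = 20104/27 ≈ 744.59)
-j = -1*20104/27 = -20104/27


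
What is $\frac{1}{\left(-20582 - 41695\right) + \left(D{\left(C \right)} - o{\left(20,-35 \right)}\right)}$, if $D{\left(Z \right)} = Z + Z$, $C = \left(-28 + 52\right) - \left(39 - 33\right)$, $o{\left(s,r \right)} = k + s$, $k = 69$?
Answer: $- \frac{1}{62330} \approx -1.6044 \cdot 10^{-5}$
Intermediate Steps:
$o{\left(s,r \right)} = 69 + s$
$C = 18$ ($C = 24 - 6 = 18$)
$D{\left(Z \right)} = 2 Z$
$\frac{1}{\left(-20582 - 41695\right) + \left(D{\left(C \right)} - o{\left(20,-35 \right)}\right)} = \frac{1}{\left(-20582 - 41695\right) + \left(2 \cdot 18 - \left(69 + 20\right)\right)} = \frac{1}{\left(-20582 - 41695\right) + \left(36 - 89\right)} = \frac{1}{-62277 + \left(36 - 89\right)} = \frac{1}{-62277 - 53} = \frac{1}{-62330} = - \frac{1}{62330}$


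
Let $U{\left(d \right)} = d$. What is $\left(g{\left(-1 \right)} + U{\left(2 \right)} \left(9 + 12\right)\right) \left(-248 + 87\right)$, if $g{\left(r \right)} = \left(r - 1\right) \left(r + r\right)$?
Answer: $-7406$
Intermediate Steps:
$g{\left(r \right)} = 2 r \left(-1 + r\right)$ ($g{\left(r \right)} = \left(-1 + r\right) 2 r = 2 r \left(-1 + r\right)$)
$\left(g{\left(-1 \right)} + U{\left(2 \right)} \left(9 + 12\right)\right) \left(-248 + 87\right) = \left(2 \left(-1\right) \left(-1 - 1\right) + 2 \left(9 + 12\right)\right) \left(-248 + 87\right) = \left(2 \left(-1\right) \left(-2\right) + 2 \cdot 21\right) \left(-161\right) = \left(4 + 42\right) \left(-161\right) = 46 \left(-161\right) = -7406$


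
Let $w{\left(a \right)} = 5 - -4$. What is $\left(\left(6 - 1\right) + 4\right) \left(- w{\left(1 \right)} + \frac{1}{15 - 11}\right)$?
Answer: $- \frac{315}{4} \approx -78.75$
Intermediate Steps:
$w{\left(a \right)} = 9$ ($w{\left(a \right)} = 5 + 4 = 9$)
$\left(\left(6 - 1\right) + 4\right) \left(- w{\left(1 \right)} + \frac{1}{15 - 11}\right) = \left(\left(6 - 1\right) + 4\right) \left(\left(-1\right) 9 + \frac{1}{15 - 11}\right) = \left(5 + 4\right) \left(-9 + \frac{1}{4}\right) = 9 \left(-9 + \frac{1}{4}\right) = 9 \left(- \frac{35}{4}\right) = - \frac{315}{4}$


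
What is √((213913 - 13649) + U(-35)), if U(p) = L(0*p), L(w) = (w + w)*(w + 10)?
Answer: 2*√50066 ≈ 447.51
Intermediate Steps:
L(w) = 2*w*(10 + w) (L(w) = (2*w)*(10 + w) = 2*w*(10 + w))
U(p) = 0 (U(p) = 2*(0*p)*(10 + 0*p) = 2*0*(10 + 0) = 2*0*10 = 0)
√((213913 - 13649) + U(-35)) = √((213913 - 13649) + 0) = √(200264 + 0) = √200264 = 2*√50066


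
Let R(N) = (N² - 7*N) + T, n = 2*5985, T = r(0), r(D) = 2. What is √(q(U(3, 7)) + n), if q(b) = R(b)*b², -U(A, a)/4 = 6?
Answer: 3*√49074 ≈ 664.58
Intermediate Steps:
T = 2
n = 11970
U(A, a) = -24 (U(A, a) = -4*6 = -24)
R(N) = 2 + N² - 7*N (R(N) = (N² - 7*N) + 2 = 2 + N² - 7*N)
q(b) = b²*(2 + b² - 7*b) (q(b) = (2 + b² - 7*b)*b² = b²*(2 + b² - 7*b))
√(q(U(3, 7)) + n) = √((-24)²*(2 + (-24)² - 7*(-24)) + 11970) = √(576*(2 + 576 + 168) + 11970) = √(576*746 + 11970) = √(429696 + 11970) = √441666 = 3*√49074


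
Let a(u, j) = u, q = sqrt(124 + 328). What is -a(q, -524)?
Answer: -2*sqrt(113) ≈ -21.260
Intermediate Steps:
q = 2*sqrt(113) (q = sqrt(452) = 2*sqrt(113) ≈ 21.260)
-a(q, -524) = -2*sqrt(113)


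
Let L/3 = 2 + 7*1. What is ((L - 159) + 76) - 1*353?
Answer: -409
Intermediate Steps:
L = 27 (L = 3*(2 + 7*1) = 3*(2 + 7) = 3*9 = 27)
((L - 159) + 76) - 1*353 = ((27 - 159) + 76) - 1*353 = (-132 + 76) - 353 = -56 - 353 = -409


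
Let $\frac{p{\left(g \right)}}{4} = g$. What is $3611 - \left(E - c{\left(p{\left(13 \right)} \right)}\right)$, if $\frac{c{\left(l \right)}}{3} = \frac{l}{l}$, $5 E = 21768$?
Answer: $- \frac{3698}{5} \approx -739.6$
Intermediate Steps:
$p{\left(g \right)} = 4 g$
$E = \frac{21768}{5}$ ($E = \frac{1}{5} \cdot 21768 = \frac{21768}{5} \approx 4353.6$)
$c{\left(l \right)} = 3$ ($c{\left(l \right)} = 3 \frac{l}{l} = 3 \cdot 1 = 3$)
$3611 - \left(E - c{\left(p{\left(13 \right)} \right)}\right) = 3611 - \left(\frac{21768}{5} - 3\right) = 3611 - \frac{21753}{5} = - \frac{3698}{5}$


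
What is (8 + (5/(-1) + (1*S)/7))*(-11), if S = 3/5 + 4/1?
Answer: -1408/35 ≈ -40.229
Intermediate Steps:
S = 23/5 (S = 3*(1/5) + 4*1 = 3/5 + 4 = 23/5 ≈ 4.6000)
(8 + (5/(-1) + (1*S)/7))*(-11) = (8 + (5/(-1) + (1*(23/5))/7))*(-11) = (8 + (5*(-1) + (23/5)*(1/7)))*(-11) = (8 + (-5 + 23/35))*(-11) = (8 - 152/35)*(-11) = (128/35)*(-11) = -1408/35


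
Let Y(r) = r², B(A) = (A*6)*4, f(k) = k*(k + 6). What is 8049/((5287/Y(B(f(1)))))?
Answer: 227174976/5287 ≈ 42969.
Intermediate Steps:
f(k) = k*(6 + k)
B(A) = 24*A (B(A) = (6*A)*4 = 24*A)
8049/((5287/Y(B(f(1))))) = 8049/((5287/((24*(1*(6 + 1)))²))) = 8049/((5287/((24*(1*7))²))) = 8049/((5287/((24*7)²))) = 8049/((5287/(168²))) = 8049/((5287/28224)) = 8049/((5287*(1/28224))) = 8049/(5287/28224) = 8049*(28224/5287) = 227174976/5287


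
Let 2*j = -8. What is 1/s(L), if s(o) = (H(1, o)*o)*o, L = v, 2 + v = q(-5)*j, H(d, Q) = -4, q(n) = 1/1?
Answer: -1/144 ≈ -0.0069444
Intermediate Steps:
j = -4 (j = (½)*(-8) = -4)
q(n) = 1
v = -6 (v = -2 + 1*(-4) = -2 - 4 = -6)
L = -6
s(o) = -4*o² (s(o) = (-4*o)*o = -4*o²)
1/s(L) = 1/(-4*(-6)²) = 1/(-4*36) = 1/(-144) = -1/144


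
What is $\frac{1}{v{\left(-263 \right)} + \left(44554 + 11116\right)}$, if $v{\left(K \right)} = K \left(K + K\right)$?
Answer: $\frac{1}{194008} \approx 5.1544 \cdot 10^{-6}$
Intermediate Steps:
$v{\left(K \right)} = 2 K^{2}$ ($v{\left(K \right)} = K 2 K = 2 K^{2}$)
$\frac{1}{v{\left(-263 \right)} + \left(44554 + 11116\right)} = \frac{1}{2 \left(-263\right)^{2} + \left(44554 + 11116\right)} = \frac{1}{2 \cdot 69169 + 55670} = \frac{1}{138338 + 55670} = \frac{1}{194008}$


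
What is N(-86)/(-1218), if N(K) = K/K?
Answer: -1/1218 ≈ -0.00082102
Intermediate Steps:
N(K) = 1
N(-86)/(-1218) = 1/(-1218) = 1*(-1/1218) = -1/1218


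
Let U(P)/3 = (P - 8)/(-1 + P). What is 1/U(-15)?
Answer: 16/69 ≈ 0.23188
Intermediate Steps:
U(P) = 3*(-8 + P)/(-1 + P) (U(P) = 3*((P - 8)/(-1 + P)) = 3*((-8 + P)/(-1 + P)) = 3*(-8 + P)/(-1 + P))
1/U(-15) = 1/(3*(-8 - 15)/(-1 - 15)) = 1/(3*(-23)/(-16)) = 1/(3*(-1/16)*(-23)) = 1/(69/16) = 16/69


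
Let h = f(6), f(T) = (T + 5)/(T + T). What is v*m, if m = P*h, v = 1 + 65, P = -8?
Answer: -484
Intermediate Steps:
f(T) = (5 + T)/(2*T) (f(T) = (5 + T)/((2*T)) = (5 + T)*(1/(2*T)) = (5 + T)/(2*T))
h = 11/12 (h = (½)*(5 + 6)/6 = (½)*(⅙)*11 = 11/12 ≈ 0.91667)
v = 66
m = -22/3 (m = -8*11/12 = -22/3 ≈ -7.3333)
v*m = 66*(-22/3) = -484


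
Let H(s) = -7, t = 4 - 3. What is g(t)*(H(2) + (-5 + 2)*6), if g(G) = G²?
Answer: -25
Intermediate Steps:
t = 1
g(t)*(H(2) + (-5 + 2)*6) = 1²*(-7 + (-5 + 2)*6) = 1*(-7 - 3*6) = 1*(-7 - 18) = 1*(-25) = -25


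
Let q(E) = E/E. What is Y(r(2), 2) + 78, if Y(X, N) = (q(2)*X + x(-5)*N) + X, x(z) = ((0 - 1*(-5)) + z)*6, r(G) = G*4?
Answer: 94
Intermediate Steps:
q(E) = 1
r(G) = 4*G
x(z) = 30 + 6*z (x(z) = ((0 + 5) + z)*6 = (5 + z)*6 = 30 + 6*z)
Y(X, N) = 2*X (Y(X, N) = (1*X + (30 + 6*(-5))*N) + X = (X + (30 - 30)*N) + X = (X + 0*N) + X = (X + 0) + X = X + X = 2*X)
Y(r(2), 2) + 78 = 2*(4*2) + 78 = 2*8 + 78 = 16 + 78 = 94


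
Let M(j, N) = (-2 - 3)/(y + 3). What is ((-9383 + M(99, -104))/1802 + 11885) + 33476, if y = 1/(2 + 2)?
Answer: 1062504787/23426 ≈ 45356.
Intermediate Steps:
y = ¼ (y = 1/4 = ¼ ≈ 0.25000)
M(j, N) = -20/13 (M(j, N) = (-2 - 3)/(¼ + 3) = -5/13/4 = -5*4/13 = -20/13)
((-9383 + M(99, -104))/1802 + 11885) + 33476 = ((-9383 - 20/13)/1802 + 11885) + 33476 = (-121999/13*1/1802 + 11885) + 33476 = (-121999/23426 + 11885) + 33476 = 278296011/23426 + 33476 = 1062504787/23426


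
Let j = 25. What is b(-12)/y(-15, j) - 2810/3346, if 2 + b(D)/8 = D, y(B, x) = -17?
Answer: 163491/28441 ≈ 5.7484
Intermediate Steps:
b(D) = -16 + 8*D
b(-12)/y(-15, j) - 2810/3346 = (-16 + 8*(-12))/(-17) - 2810/3346 = (-16 - 96)*(-1/17) - 2810*1/3346 = -112*(-1/17) - 1405/1673 = 112/17 - 1405/1673 = 163491/28441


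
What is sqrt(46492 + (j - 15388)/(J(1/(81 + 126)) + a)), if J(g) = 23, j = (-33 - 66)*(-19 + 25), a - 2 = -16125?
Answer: 3*sqrt(13390498478)/1610 ≈ 215.62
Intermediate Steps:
a = -16123 (a = 2 - 16125 = -16123)
j = -594 (j = -99*6 = -594)
sqrt(46492 + (j - 15388)/(J(1/(81 + 126)) + a)) = sqrt(46492 + (-594 - 15388)/(23 - 16123)) = sqrt(46492 - 15982/(-16100)) = sqrt(46492 - 15982*(-1/16100)) = sqrt(46492 + 7991/8050) = sqrt(374268591/8050) = 3*sqrt(13390498478)/1610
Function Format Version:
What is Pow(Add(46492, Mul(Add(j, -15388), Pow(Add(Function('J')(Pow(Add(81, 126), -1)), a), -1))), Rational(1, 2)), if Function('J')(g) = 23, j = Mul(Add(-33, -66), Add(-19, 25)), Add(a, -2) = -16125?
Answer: Mul(Rational(3, 1610), Pow(13390498478, Rational(1, 2))) ≈ 215.62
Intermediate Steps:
a = -16123 (a = Add(2, -16125) = -16123)
j = -594 (j = Mul(-99, 6) = -594)
Pow(Add(46492, Mul(Add(j, -15388), Pow(Add(Function('J')(Pow(Add(81, 126), -1)), a), -1))), Rational(1, 2)) = Pow(Add(46492, Mul(Add(-594, -15388), Pow(Add(23, -16123), -1))), Rational(1, 2)) = Pow(Add(46492, Mul(-15982, Pow(-16100, -1))), Rational(1, 2)) = Pow(Add(46492, Mul(-15982, Rational(-1, 16100))), Rational(1, 2)) = Pow(Add(46492, Rational(7991, 8050)), Rational(1, 2)) = Pow(Rational(374268591, 8050), Rational(1, 2)) = Mul(Rational(3, 1610), Pow(13390498478, Rational(1, 2)))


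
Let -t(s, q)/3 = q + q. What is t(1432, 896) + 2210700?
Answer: 2205324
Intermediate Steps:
t(s, q) = -6*q (t(s, q) = -3*(q + q) = -6*q)
t(1432, 896) + 2210700 = -6*896 + 2210700 = -5376 + 2210700 = 2205324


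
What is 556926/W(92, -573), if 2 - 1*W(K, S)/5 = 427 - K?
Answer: -185642/555 ≈ -334.49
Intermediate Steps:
W(K, S) = -2125 + 5*K (W(K, S) = 10 - 5*(427 - K) = 10 + (-2135 + 5*K) = -2125 + 5*K)
556926/W(92, -573) = 556926/(-2125 + 5*92) = 556926/(-2125 + 460) = 556926/(-1665) = 556926*(-1/1665) = -185642/555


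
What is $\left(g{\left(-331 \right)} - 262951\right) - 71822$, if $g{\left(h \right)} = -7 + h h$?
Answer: $-225219$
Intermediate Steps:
$g{\left(h \right)} = -7 + h^{2}$
$\left(g{\left(-331 \right)} - 262951\right) - 71822 = \left(\left(-7 + \left(-331\right)^{2}\right) - 262951\right) - 71822 = \left(\left(-7 + 109561\right) - 262951\right) - 71822 = \left(109554 - 262951\right) - 71822 = -153397 - 71822 = -225219$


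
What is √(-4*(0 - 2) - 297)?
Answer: 17*I ≈ 17.0*I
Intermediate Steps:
√(-4*(0 - 2) - 297) = √(-4*(-2) - 297) = √(8 - 297) = √(-289) = 17*I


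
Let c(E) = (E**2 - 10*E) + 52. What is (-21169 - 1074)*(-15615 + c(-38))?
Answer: 305596577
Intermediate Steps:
c(E) = 52 + E**2 - 10*E
(-21169 - 1074)*(-15615 + c(-38)) = (-21169 - 1074)*(-15615 + (52 + (-38)**2 - 10*(-38))) = -22243*(-15615 + (52 + 1444 + 380)) = -22243*(-15615 + 1876) = -22243*(-13739) = 305596577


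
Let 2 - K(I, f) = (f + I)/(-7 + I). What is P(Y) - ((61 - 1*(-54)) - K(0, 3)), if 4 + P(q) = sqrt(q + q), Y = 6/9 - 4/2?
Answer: -816/7 + 2*I*sqrt(6)/3 ≈ -116.57 + 1.633*I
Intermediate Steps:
K(I, f) = 2 - (I + f)/(-7 + I) (K(I, f) = 2 - (f + I)/(-7 + I) = 2 - (I + f)/(-7 + I))
Y = -4/3 (Y = 6*(1/9) - 4*1/2 = 2/3 - 2 = -4/3 ≈ -1.3333)
P(q) = -4 + sqrt(2)*sqrt(q) (P(q) = -4 + sqrt(q + q) = -4 + sqrt(2*q) = -4 + sqrt(2)*sqrt(q))
P(Y) - ((61 - 1*(-54)) - K(0, 3)) = (-4 + sqrt(2)*sqrt(-4/3)) - ((61 - 1*(-54)) - (-14 + 0 - 1*3)/(-7 + 0)) = (-4 + sqrt(2)*(2*I*sqrt(3)/3)) - ((61 + 54) - (-14 + 0 - 3)/(-7)) = (-4 + 2*I*sqrt(6)/3) - (115 - (-1)*(-17)/7) = (-4 + 2*I*sqrt(6)/3) - (115 - 1*17/7) = (-4 + 2*I*sqrt(6)/3) - (115 - 17/7) = (-4 + 2*I*sqrt(6)/3) - 1*788/7 = (-4 + 2*I*sqrt(6)/3) - 788/7 = -816/7 + 2*I*sqrt(6)/3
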